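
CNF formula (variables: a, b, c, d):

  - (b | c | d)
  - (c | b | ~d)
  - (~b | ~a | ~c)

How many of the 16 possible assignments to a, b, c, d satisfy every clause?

10

Case analysis on b and c:
  b=T, c=T: remaining (a,d) ∈ {(F,F); (F,T)} — 2.
  b=T, c=F: remaining (a,d) ∈ {(F,F); (F,T); (T,F); (T,T)} — 4.
  b=F, c=T: remaining (a,d) ∈ {(F,F); (F,T); (T,F); (T,T)} — 4.
  b=F, c=F: a clause becomes empty — 0.
Total: 2 + 4 + 4 + 0 = 10.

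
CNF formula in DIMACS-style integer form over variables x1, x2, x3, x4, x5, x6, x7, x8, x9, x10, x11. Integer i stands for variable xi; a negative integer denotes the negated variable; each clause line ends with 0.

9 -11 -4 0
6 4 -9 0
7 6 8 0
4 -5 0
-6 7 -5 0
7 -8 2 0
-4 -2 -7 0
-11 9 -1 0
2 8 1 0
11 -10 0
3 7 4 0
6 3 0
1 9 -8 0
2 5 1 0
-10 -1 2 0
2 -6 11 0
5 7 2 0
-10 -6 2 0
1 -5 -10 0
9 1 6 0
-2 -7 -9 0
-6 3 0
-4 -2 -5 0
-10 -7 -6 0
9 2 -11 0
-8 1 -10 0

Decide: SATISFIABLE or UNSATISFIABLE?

SATISFIABLE

Pure literal: x3 appears only positively; assign x3 = True.
Pure literal: x10 appears only negated; assign x10 = False.
Branch on x1: take x1 = True.
Set x2 = True and propagate.
Try x4 = True.
  then x7 is forced to False.
  then x5 is forced to False.
The remaining clauses are satisfied by x6 = True, x8 = True, x9 = True, x11 = False.
Every clause has at least one true literal under this assignment.
So x1=True, x2=True, x3=True, x4=True, x5=False, x6=True, x7=False, x8=True, x9=True, x10=False, x11=False is a satisfying assignment.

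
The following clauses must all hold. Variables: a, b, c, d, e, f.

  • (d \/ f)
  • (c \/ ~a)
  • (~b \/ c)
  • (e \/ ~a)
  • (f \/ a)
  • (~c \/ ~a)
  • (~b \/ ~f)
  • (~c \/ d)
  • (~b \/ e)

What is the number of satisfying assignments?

The models are:
  a=F b=F c=F d=F e=F f=T
  a=F b=F c=F d=F e=T f=T
  a=F b=F c=F d=T e=F f=T
  a=F b=F c=F d=T e=T f=T
  a=F b=F c=T d=T e=F f=T
  a=F b=F c=T d=T e=T f=T
Count: 6.

6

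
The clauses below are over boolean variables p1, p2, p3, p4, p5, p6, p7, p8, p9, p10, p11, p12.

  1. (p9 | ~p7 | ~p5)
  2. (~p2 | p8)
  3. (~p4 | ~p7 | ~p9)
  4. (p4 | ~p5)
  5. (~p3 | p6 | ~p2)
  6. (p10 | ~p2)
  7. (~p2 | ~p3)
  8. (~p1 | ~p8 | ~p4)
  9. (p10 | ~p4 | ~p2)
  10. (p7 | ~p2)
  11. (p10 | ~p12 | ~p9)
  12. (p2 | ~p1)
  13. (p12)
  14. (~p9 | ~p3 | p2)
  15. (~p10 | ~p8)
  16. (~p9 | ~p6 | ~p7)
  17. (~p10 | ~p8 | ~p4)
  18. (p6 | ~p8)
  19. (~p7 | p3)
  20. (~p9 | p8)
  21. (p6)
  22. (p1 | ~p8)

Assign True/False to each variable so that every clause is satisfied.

p1=False, p2=False, p3=True, p4=False, p5=False, p6=True, p7=False, p8=False, p9=False, p10=True, p11=False, p12=True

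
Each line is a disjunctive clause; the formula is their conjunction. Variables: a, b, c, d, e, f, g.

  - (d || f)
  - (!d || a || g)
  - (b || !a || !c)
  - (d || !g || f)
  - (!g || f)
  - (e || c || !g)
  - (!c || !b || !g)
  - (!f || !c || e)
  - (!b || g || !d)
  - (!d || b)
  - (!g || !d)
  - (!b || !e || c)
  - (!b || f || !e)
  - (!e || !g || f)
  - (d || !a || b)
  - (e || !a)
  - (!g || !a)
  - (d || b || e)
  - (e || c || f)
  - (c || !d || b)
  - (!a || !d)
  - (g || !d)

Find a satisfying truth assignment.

Set a = False and propagate.
Try b = False.
  then d is forced to False.
  then f is forced to True.
  then e is forced to True.
c, g are now unconstrained; take c = True, g = False.

a=0, b=0, c=1, d=0, e=1, f=1, g=0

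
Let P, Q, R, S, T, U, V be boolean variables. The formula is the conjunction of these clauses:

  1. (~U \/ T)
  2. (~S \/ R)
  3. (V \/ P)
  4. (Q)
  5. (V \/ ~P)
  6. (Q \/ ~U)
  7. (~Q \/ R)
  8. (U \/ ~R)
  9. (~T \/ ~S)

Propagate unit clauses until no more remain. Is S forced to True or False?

False

(Q) is a unit clause: Q = True.
(~Q \/ R): since Q = True, the clause reduces to (R). R = True.
(~R \/ U): since R = True, the clause reduces to (U). U = True.
From (T \/ ~U) and U = True: T = True.
(~T \/ ~S): since T = True, the clause reduces to (~S). S = False.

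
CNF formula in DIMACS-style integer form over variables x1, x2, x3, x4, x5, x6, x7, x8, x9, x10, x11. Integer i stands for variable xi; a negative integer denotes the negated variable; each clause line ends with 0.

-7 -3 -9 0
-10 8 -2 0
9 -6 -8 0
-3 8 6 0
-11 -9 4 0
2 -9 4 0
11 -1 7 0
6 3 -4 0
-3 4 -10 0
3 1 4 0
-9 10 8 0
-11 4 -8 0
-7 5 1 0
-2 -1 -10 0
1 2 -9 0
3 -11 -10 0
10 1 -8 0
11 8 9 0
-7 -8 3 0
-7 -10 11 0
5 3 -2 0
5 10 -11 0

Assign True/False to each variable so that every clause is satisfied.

x1=0, x2=1, x3=1, x4=1, x5=1, x6=0, x7=0, x8=1, x9=1, x10=1, x11=0

x5 occurs only positively in the remaining clauses — set x5 = True.
Try x1 = False.
The remaining clauses are satisfied by x2 = True, x3 = True, x4 = True, x6 = False, x7 = False, x8 = True, x9 = True, x10 = True, x11 = False.
Check each clause:
  1. (~x3 \/ ~x9 \/ ~x7) — ~x7 is true.
  2. (x8 \/ ~x2 \/ ~x10) — x8 is true.
  3. (~x8 \/ ~x6 \/ x9) — x9 is true.
  4. (~x3 \/ x8 \/ x6) — x8 is true.
  5. (~x9 \/ ~x11 \/ x4) — x4 is true.
  6. (x4 \/ x2 \/ ~x9) — x2 is true.
  7. (x11 \/ x7 \/ ~x1) — ~x1 is true.
  8. (~x4 \/ x3 \/ x6) — x3 is true.
  9. (x4 \/ ~x3 \/ ~x10) — x4 is true.
  10. (x3 \/ x1 \/ x4) — x3 is true.
  11. (~x9 \/ x8 \/ x10) — x8 is true.
  12. (~x8 \/ ~x11 \/ x4) — x4 is true.
  13. (x5 \/ x1 \/ ~x7) — ~x7 is true.
  14. (~x2 \/ ~x10 \/ ~x1) — ~x1 is true.
  15. (x2 \/ ~x9 \/ x1) — x2 is true.
  16. (x3 \/ ~x10 \/ ~x11) — x3 is true.
  17. (~x8 \/ x1 \/ x10) — x10 is true.
  18. (x11 \/ x8 \/ x9) — x8 is true.
  19. (~x8 \/ ~x7 \/ x3) — ~x7 is true.
  20. (~x7 \/ ~x10 \/ x11) — ~x7 is true.
  21. (x5 \/ x3 \/ ~x2) — x3 is true.
  22. (x10 \/ ~x11 \/ x5) — ~x11 is true.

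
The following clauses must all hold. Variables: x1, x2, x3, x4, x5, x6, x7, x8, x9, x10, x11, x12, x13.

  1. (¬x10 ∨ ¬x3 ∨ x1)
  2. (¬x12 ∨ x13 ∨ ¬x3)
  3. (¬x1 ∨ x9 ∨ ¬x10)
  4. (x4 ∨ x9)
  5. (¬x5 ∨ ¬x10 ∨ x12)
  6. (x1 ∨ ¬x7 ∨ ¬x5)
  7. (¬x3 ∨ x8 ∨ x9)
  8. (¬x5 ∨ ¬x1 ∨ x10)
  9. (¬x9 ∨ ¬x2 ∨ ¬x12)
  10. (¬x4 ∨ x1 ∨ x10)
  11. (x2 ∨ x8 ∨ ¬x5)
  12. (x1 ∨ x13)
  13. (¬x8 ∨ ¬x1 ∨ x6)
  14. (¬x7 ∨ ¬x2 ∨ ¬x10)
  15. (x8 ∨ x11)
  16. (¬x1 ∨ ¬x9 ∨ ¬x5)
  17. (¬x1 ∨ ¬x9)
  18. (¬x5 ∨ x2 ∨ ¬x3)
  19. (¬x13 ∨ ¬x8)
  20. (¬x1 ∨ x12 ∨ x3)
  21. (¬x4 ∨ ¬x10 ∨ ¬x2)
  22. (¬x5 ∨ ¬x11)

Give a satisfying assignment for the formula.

x1=0, x2=0, x3=0, x4=1, x5=0, x6=0, x7=0, x8=0, x9=1, x10=1, x11=1, x12=0, x13=1

Check each clause:
  1. (x1 ∨ ¬x3 ∨ ¬x10) — ¬x3 is true.
  2. (¬x3 ∨ ¬x12 ∨ x13) — x13 is true.
  3. (¬x10 ∨ ¬x1 ∨ x9) — x9 is true.
  4. (x4 ∨ x9) — x9 is true.
  5. (¬x10 ∨ ¬x5 ∨ x12) — ¬x5 is true.
  6. (¬x5 ∨ ¬x7 ∨ x1) — ¬x7 is true.
  7. (x8 ∨ ¬x3 ∨ x9) — x9 is true.
  8. (¬x5 ∨ ¬x1 ∨ x10) — x10 is true.
  9. (¬x12 ∨ ¬x2 ∨ ¬x9) — ¬x12 is true.
  10. (x10 ∨ ¬x4 ∨ x1) — x10 is true.
  11. (x2 ∨ x8 ∨ ¬x5) — ¬x5 is true.
  12. (x1 ∨ x13) — x13 is true.
  13. (¬x8 ∨ ¬x1 ∨ x6) — ¬x8 is true.
  14. (¬x10 ∨ ¬x7 ∨ ¬x2) — ¬x7 is true.
  15. (x8 ∨ x11) — x11 is true.
  16. (¬x5 ∨ ¬x1 ∨ ¬x9) — ¬x5 is true.
  17. (¬x9 ∨ ¬x1) — ¬x1 is true.
  18. (x2 ∨ ¬x3 ∨ ¬x5) — ¬x5 is true.
  19. (¬x13 ∨ ¬x8) — ¬x8 is true.
  20. (x3 ∨ ¬x1 ∨ x12) — ¬x1 is true.
  21. (¬x2 ∨ ¬x10 ∨ ¬x4) — ¬x2 is true.
  22. (¬x11 ∨ ¬x5) — ¬x5 is true.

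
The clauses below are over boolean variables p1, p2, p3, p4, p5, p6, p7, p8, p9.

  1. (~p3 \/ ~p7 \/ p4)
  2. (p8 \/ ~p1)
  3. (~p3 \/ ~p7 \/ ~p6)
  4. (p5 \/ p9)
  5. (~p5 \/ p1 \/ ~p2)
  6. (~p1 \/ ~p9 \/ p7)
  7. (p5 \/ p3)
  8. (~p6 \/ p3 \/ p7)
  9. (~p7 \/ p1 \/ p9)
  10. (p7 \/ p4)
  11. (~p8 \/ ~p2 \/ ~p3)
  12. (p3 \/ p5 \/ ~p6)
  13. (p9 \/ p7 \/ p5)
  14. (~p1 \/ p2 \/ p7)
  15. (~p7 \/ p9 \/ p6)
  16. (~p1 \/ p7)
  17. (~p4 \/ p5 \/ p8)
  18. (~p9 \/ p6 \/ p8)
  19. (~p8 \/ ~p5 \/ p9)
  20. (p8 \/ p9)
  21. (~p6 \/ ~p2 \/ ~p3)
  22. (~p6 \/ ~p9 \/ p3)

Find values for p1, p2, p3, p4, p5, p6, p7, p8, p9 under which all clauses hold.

p1=1, p2=1, p3=0, p4=0, p5=1, p6=0, p7=1, p8=1, p9=1

Check each clause:
  1. (~p7 \/ p4 \/ ~p3) — ~p3 is true.
  2. (p8 \/ ~p1) — p8 is true.
  3. (~p3 \/ ~p7 \/ ~p6) — ~p6 is true.
  4. (p9 \/ p5) — p9 is true.
  5. (~p5 \/ p1 \/ ~p2) — p1 is true.
  6. (p7 \/ ~p1 \/ ~p9) — p7 is true.
  7. (p3 \/ p5) — p5 is true.
  8. (p3 \/ ~p6 \/ p7) — ~p6 is true.
  9. (p9 \/ p1 \/ ~p7) — p9 is true.
  10. (p4 \/ p7) — p7 is true.
  11. (~p2 \/ ~p3 \/ ~p8) — ~p3 is true.
  12. (p3 \/ p5 \/ ~p6) — ~p6 is true.
  13. (p7 \/ p9 \/ p5) — p9 is true.
  14. (~p1 \/ p7 \/ p2) — p2 is true.
  15. (p9 \/ p6 \/ ~p7) — p9 is true.
  16. (p7 \/ ~p1) — p7 is true.
  17. (p8 \/ p5 \/ ~p4) — p8 is true.
  18. (p8 \/ p6 \/ ~p9) — p8 is true.
  19. (p9 \/ ~p5 \/ ~p8) — p9 is true.
  20. (p9 \/ p8) — p8 is true.
  21. (~p3 \/ ~p2 \/ ~p6) — ~p6 is true.
  22. (~p9 \/ ~p6 \/ p3) — ~p6 is true.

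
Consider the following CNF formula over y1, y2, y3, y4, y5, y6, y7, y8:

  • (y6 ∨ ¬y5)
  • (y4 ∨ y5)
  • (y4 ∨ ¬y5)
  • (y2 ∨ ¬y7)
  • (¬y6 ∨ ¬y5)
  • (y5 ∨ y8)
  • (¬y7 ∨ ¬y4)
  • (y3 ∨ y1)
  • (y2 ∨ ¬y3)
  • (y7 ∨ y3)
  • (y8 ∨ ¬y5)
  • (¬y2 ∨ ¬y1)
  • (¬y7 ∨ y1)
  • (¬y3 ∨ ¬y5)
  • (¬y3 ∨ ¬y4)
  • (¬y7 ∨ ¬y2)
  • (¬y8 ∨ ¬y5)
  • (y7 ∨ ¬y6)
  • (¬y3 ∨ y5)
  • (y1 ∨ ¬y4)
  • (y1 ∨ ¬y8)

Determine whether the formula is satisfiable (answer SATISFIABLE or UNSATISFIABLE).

UNSATISFIABLE

y5 = True:
  propagation gives y6=True; an empty clause results — contradiction.
y5 = False:
  propagation gives y4=True, y8=True, y7=False, y3=True; an empty clause results — contradiction.
Every branch closes, so no satisfying assignment exists.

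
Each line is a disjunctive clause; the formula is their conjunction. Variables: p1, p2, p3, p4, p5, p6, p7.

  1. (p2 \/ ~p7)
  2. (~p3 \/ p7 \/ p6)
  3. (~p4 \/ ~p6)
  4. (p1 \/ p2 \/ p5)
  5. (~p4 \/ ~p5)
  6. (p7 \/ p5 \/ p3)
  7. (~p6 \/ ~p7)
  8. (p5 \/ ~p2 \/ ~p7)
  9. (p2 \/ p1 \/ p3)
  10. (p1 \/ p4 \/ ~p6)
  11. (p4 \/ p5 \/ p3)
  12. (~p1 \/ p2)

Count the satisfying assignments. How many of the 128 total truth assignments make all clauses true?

Split on p2, then p5.
  p2=T, p5=T: 8 of the 32 assignments to (p1,p3,p4,p6,p7) work.
  p2=T, p5=F: remaining (p1,p3,p4,p6,p7) ∈ {(T,T,F,T,F)} — 1.
  p2=F, p5=T: a clause becomes empty — 0.
  p2=F, p5=F: a clause becomes empty — 0.
Total: 8 + 1 + 0 + 0 = 9.

9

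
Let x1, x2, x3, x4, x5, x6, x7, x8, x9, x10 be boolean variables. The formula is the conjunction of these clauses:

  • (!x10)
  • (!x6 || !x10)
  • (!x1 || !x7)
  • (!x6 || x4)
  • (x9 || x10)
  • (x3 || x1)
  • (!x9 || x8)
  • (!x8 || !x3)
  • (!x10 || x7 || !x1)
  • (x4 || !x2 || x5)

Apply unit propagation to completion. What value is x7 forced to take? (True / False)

False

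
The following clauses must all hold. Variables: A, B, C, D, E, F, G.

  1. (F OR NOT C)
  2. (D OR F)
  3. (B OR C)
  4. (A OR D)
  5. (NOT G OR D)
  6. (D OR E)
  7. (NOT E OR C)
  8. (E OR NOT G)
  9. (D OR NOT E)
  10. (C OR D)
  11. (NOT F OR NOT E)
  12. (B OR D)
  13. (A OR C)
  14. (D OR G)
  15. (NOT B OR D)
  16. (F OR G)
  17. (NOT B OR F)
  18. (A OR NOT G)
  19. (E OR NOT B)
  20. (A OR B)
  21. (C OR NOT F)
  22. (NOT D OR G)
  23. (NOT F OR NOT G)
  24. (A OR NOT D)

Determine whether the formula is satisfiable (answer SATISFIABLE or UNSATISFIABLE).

D = True:
  propagation gives G=True, E=True, C=True, F=True; an empty clause results — contradiction.
D = False:
  propagation gives F=True, A=True, G=False; an empty clause results — contradiction.
Every branch closes, so no satisfying assignment exists.

UNSATISFIABLE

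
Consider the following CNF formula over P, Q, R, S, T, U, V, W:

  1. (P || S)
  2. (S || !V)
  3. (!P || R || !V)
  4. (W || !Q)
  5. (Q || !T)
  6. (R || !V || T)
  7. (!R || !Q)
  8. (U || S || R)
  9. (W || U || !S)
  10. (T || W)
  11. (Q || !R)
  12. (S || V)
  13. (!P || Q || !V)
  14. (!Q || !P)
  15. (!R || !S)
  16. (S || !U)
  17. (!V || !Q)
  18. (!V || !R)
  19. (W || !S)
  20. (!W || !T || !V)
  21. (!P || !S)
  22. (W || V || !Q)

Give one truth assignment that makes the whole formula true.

P=F, Q=T, R=F, S=T, T=T, U=T, V=F, W=T

Try P = False.
  then S is forced to True.
  then R is forced to False.
  then W is forced to True.
For the remaining variables, Q = True, T = True, U = True, V = False works.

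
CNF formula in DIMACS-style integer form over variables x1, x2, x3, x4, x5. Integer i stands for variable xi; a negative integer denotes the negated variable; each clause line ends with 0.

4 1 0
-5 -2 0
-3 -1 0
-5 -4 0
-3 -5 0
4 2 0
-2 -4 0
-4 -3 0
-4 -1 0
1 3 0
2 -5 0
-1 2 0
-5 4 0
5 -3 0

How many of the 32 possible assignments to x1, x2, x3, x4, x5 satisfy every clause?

1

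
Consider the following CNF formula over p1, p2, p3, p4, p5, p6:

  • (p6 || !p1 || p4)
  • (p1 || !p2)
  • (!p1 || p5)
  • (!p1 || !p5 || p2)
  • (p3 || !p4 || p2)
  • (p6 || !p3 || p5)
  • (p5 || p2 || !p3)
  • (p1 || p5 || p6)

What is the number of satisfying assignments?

13

Split on p1, then p5.
  p1=1, p5=1: p3 free; 3 ways for (p2,p4,p6) × 2^1 = 6.
  p1=1, p5=0: a clause becomes empty — 0.
  p1=0, p5=1: p6 free; 3 ways for (p2,p3,p4) × 2^1 = 6.
  p1=0, p5=0: remaining (p2,p3,p4,p6) ∈ {(0,0,0,1)} — 1.
Total: 6 + 0 + 6 + 1 = 13.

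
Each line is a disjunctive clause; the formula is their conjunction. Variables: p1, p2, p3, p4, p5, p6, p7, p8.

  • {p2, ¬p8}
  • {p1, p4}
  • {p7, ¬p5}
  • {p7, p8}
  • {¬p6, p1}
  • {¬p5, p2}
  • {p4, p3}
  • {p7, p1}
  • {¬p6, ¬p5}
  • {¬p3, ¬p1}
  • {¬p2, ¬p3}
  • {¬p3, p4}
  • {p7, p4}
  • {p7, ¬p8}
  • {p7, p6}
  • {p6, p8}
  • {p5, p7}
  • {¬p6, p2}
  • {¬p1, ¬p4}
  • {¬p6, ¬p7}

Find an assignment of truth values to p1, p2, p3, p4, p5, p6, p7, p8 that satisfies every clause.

p1=0, p2=1, p3=0, p4=1, p5=0, p6=0, p7=1, p8=1

Check each clause:
  1. {p2, ¬p8} — p2 is true.
  2. {p4, p1} — p4 is true.
  3. {p7, ¬p5} — ¬p5 is true.
  4. {p8, p7} — p8 is true.
  5. {¬p6, p1} — ¬p6 is true.
  6. {¬p5, p2} — p2 is true.
  7. {p4, p3} — p4 is true.
  8. {p1, p7} — p7 is true.
  9. {¬p5, ¬p6} — ¬p6 is true.
  10. {¬p3, ¬p1} — ¬p3 is true.
  11. {¬p3, ¬p2} — ¬p3 is true.
  12. {¬p3, p4} — p4 is true.
  13. {p7, p4} — p4 is true.
  14. {p7, ¬p8} — p7 is true.
  15. {p6, p7} — p7 is true.
  16. {p8, p6} — p8 is true.
  17. {p5, p7} — p7 is true.
  18. {¬p6, p2} — ¬p6 is true.
  19. {¬p1, ¬p4} — ¬p1 is true.
  20. {¬p6, ¬p7} — ¬p6 is true.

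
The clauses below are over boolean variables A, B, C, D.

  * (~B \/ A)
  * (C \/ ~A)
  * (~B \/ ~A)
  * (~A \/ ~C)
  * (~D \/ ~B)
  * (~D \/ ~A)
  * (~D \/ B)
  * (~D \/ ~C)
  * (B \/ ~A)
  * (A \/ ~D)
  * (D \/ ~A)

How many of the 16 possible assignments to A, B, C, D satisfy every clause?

The models are:
  A=F B=F C=F D=F
  A=F B=F C=T D=F
That's 2 in total.

2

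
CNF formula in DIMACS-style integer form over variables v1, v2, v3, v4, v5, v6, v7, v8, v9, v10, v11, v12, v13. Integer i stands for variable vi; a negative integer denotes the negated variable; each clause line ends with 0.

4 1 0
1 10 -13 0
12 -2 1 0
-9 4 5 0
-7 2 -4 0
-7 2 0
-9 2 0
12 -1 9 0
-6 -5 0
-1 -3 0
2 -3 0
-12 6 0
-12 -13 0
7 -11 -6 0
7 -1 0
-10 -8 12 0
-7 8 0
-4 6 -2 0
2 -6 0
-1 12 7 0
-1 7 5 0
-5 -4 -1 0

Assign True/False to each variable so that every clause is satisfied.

v1 = 1  v2 = 1  v3 = 0  v4 = 0  v5 = 0  v6 = 1  v7 = 1  v8 = 1  v9 = 0  v10 = 1  v11 = 1  v12 = 1  v13 = 0

Pure literal: v3 appears only negated; assign v3 = False.
Pure literal: v13 appears only negated; assign v13 = False.
Set v1 = True and propagate.
  then v7 is forced to True.
  then v2 is forced to True.
  then v8 is forced to True.
Try v4 = False.
Branch on v5: take v5 = False.
  then v9 is forced to False.
  then v12 is forced to True.
  then v6 is forced to True.
v10, v11 are now unconstrained; take v10 = True, v11 = True.
Every clause has at least one true literal under this assignment.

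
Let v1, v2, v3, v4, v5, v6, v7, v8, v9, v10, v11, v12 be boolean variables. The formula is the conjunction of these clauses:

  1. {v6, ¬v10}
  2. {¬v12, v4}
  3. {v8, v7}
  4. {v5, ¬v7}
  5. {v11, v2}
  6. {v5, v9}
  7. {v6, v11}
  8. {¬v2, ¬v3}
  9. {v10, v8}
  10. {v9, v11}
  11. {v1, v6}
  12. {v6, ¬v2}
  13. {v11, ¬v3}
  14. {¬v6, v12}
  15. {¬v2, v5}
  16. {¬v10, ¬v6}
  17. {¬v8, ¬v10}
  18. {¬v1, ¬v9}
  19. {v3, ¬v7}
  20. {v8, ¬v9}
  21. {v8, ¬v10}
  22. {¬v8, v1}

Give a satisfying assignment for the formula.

v4 occurs only positively in the remaining clauses — set v4 = True.
Pure literal: v5 appears only positively; assign v5 = True.
Set v1 = True and propagate.
  then v9 is forced to False.
  then v11 is forced to True.
For the remaining variables, v2 = True, v3 = False, v6 = True, v7 = False, v8 = True, v10 = False, v12 = True works.

v1=1  v2=1  v3=0  v4=1  v5=1  v6=1  v7=0  v8=1  v9=0  v10=0  v11=1  v12=1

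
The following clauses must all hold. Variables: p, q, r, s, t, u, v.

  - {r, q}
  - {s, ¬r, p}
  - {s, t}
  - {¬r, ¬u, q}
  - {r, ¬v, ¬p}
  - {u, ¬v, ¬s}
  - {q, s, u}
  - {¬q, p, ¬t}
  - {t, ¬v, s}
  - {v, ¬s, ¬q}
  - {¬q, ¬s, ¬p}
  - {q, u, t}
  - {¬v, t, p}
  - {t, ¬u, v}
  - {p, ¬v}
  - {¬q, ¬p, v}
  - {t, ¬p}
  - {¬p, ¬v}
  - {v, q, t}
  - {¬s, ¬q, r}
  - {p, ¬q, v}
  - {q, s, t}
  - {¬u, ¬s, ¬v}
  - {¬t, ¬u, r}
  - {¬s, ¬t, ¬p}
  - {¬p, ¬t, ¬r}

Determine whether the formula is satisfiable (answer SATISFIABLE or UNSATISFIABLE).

Try p = False.
  then v is forced to False.
  then q is forced to False.
  then r is forced to True.
  then s is forced to True.
  then u is forced to False.
  then t is forced to True.
So p = F  q = F  r = T  s = T  t = T  u = F  v = F is a satisfying assignment.

SATISFIABLE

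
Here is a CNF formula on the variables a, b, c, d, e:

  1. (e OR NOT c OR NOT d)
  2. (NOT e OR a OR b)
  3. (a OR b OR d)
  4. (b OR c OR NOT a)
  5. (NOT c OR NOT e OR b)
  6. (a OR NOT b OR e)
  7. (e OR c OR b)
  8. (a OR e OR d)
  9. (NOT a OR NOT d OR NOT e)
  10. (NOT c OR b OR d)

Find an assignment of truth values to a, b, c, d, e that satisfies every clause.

a = True, b = True, c = True, d = False, e = False

Branch on a: take a = True.
Set b = True and propagate.
Try c = True.
The remaining clauses are satisfied by d = False, e = False.
Every clause has at least one true literal under this assignment.
Check each clause:
  1. (NOT c OR e OR NOT d) — NOT d is true.
  2. (b OR NOT e OR a) — a is true.
  3. (b OR a OR d) — a is true.
  4. (b OR c OR NOT a) — b is true.
  5. (NOT e OR NOT c OR b) — b is true.
  6. (e OR a OR NOT b) — a is true.
  7. (c OR b OR e) — b is true.
  8. (e OR d OR a) — a is true.
  9. (NOT e OR NOT a OR NOT d) — NOT e is true.
  10. (d OR b OR NOT c) — b is true.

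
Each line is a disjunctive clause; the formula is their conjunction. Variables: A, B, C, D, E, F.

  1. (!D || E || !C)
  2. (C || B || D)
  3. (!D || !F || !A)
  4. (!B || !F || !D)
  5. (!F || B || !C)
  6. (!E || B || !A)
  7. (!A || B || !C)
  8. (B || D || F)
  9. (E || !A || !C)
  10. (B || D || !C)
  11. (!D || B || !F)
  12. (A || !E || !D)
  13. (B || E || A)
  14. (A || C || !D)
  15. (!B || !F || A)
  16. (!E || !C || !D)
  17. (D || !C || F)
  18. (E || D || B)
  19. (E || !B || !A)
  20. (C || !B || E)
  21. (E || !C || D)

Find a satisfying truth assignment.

Set A = True and propagate.
Try B = True.
  then E is forced to True.
Try C = False.
For the remaining variables, D = True, F = False works.

A = True, B = True, C = False, D = True, E = True, F = False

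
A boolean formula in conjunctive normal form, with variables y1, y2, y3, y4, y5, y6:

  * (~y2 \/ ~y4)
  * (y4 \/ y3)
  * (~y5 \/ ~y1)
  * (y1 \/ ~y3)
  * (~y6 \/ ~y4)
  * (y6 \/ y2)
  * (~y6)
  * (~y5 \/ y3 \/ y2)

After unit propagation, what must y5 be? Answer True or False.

(~y6) stands alone — y6 = False.
(y2 \/ y6) with y6 = False leaves only y2, so y2 = True.
In (~y2 \/ ~y4), ~y2 is now false; ~y4 must hold, so y4 = False.
From (y4 \/ y3) and y4 = False: y3 = True.
In (y1 \/ ~y3), ~y3 is now false; y1 must hold, so y1 = True.
(~y1 \/ ~y5) with y1 = True leaves only ~y5, so y5 = False.

False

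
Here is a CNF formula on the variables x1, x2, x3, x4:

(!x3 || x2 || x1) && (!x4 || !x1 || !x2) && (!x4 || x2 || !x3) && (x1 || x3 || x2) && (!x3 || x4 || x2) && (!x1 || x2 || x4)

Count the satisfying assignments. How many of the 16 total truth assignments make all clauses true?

7

Split on x2, then x1.
  x2=1, x1=1: remaining (x3,x4) ∈ {(0,0); (1,0)} — 2.
  x2=1, x1=0: remaining (x3,x4) ∈ {(0,0); (0,1); (1,0); (1,1)} — 4.
  x2=0, x1=1: remaining (x3,x4) ∈ {(0,1)} — 1.
  x2=0, x1=0: a clause becomes empty — 0.
Total: 2 + 4 + 1 + 0 = 7.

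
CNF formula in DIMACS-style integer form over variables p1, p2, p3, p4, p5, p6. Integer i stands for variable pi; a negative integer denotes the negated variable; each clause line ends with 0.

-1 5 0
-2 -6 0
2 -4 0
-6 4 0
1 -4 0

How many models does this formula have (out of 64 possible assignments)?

Case analysis on p4 and p1:
  p4=1, p1=1: remaining (p2,p3,p5,p6) ∈ {(1,0,1,0); (1,1,1,0)} — 2.
  p4=1, p1=0: a clause becomes empty — 0.
  p4=0, p1=1: remaining (p2,p3,p5,p6) ∈ {(0,0,1,0); (0,1,1,0); (1,0,1,0); (1,1,1,0)} — 4.
  p4=0, p1=0: forces p6=0; p2, p3, p5 free → 2^3 = 8.
Total: 2 + 0 + 4 + 8 = 14.

14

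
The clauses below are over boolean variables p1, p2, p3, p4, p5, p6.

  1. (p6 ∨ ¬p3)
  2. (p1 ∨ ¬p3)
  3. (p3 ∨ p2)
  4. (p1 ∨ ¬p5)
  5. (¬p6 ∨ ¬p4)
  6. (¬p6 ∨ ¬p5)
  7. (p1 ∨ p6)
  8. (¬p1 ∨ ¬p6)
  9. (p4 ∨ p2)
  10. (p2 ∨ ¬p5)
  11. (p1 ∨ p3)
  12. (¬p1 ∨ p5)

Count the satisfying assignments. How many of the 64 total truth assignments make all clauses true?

2

Satisfying assignments:
  p1=1 p2=1 p3=0 p4=0 p5=1 p6=0
  p1=1 p2=1 p3=0 p4=1 p5=1 p6=0
That's 2 in total.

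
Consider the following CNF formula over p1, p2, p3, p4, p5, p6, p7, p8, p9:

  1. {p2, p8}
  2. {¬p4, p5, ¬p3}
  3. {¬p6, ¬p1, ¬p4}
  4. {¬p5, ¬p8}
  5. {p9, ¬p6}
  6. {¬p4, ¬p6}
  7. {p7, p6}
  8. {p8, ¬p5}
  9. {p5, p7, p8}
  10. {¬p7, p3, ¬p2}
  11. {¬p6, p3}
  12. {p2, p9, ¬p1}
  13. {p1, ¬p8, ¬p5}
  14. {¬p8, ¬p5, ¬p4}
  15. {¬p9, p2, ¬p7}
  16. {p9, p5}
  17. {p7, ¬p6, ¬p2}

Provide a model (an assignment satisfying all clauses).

p1 = T  p2 = T  p3 = T  p4 = F  p5 = F  p6 = F  p7 = T  p8 = F  p9 = T

p4 occurs only negated in the remaining clauses — set p4 = False.
Try p1 = True.
Try p2 = True.
Try p3 = True.
For the remaining variables, p5 = False, p6 = False, p7 = True, p8 = False, p9 = True works.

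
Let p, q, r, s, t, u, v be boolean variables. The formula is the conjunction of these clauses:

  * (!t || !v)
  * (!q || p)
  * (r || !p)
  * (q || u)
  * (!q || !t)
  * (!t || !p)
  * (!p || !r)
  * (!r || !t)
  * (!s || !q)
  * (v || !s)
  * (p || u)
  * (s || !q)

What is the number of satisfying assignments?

7

The models are:
  p=F q=F r=F s=F t=F u=T v=F
  p=F q=F r=F s=F t=F u=T v=T
  p=F q=F r=F s=F t=T u=T v=F
  p=F q=F r=F s=T t=F u=T v=T
  p=F q=F r=T s=F t=F u=T v=F
  p=F q=F r=T s=F t=F u=T v=T
  p=F q=F r=T s=T t=F u=T v=T
That's 7 in total.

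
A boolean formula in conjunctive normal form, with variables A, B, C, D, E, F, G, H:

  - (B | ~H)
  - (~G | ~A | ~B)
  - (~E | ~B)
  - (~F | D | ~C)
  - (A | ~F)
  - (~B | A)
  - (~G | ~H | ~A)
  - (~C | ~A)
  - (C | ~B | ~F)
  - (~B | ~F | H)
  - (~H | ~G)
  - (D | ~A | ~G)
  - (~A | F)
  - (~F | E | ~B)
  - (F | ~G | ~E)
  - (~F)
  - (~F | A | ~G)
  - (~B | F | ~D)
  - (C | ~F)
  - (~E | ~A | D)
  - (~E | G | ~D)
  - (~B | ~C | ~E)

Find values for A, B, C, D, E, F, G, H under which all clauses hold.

A = False  B = False  C = True  D = False  E = True  F = False  G = False  H = False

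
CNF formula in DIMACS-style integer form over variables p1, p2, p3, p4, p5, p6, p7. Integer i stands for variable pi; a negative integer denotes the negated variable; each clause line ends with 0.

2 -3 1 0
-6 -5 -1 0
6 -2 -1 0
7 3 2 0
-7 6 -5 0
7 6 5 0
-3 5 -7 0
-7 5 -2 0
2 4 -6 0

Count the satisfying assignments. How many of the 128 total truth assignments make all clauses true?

30

Case analysis on p2 and p5:
  p2=T, p5=T: p3, p4 free; 3 ways for (p1,p6,p7) × 2^2 = 12.
  p2=T, p5=F: forces p6=T; p7=F; p1, p3, p4 free → 2^3 = 8.
  p2=F, p5=T: remaining (p1,p3,p4,p6,p7) ∈ {(F,F,T,T,T); (T,T,F,F,F); (T,T,T,F,F)} — 3.
  p2=F, p5=F: 7 of the 32 assignments to (p1,p3,p4,p6,p7) work.
Total: 12 + 8 + 3 + 7 = 30.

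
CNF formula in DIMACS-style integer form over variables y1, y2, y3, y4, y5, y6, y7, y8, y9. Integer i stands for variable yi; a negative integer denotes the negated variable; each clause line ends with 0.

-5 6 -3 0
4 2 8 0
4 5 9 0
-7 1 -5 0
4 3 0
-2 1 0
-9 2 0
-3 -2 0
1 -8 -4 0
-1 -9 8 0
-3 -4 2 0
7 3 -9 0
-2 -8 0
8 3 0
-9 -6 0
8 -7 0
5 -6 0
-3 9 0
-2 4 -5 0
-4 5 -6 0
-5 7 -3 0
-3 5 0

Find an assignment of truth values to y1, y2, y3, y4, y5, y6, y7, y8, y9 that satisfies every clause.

y1=True  y2=False  y3=False  y4=True  y5=True  y6=True  y7=True  y8=True  y9=False

Set y1 = True and propagate.
The remaining clauses are satisfied by y2 = False, y3 = False, y4 = True, y5 = True, y6 = True, y7 = True, y8 = True, y9 = False.
Every clause has at least one true literal under this assignment.
Check each clause:
  1. (~y5 | ~y3 | y6) — ~y3 is true.
  2. (y2 | y8 | y4) — y8 is true.
  3. (y4 | y5 | y9) — y4 is true.
  4. (~y7 | ~y5 | y1) — y1 is true.
  5. (y3 | y4) — y4 is true.
  6. (~y2 | y1) — y1 is true.
  7. (y2 | ~y9) — ~y9 is true.
  8. (~y3 | ~y2) — ~y3 is true.
  9. (~y4 | ~y8 | y1) — y1 is true.
  10. (~y1 | ~y9 | y8) — y8 is true.
  11. (~y4 | ~y3 | y2) — ~y3 is true.
  12. (y3 | ~y9 | y7) — ~y9 is true.
  13. (~y8 | ~y2) — ~y2 is true.
  14. (y8 | y3) — y8 is true.
  15. (~y6 | ~y9) — ~y9 is true.
  16. (~y7 | y8) — y8 is true.
  17. (~y6 | y5) — y5 is true.
  18. (y9 | ~y3) — ~y3 is true.
  19. (~y2 | ~y5 | y4) — y4 is true.
  20. (~y4 | ~y6 | y5) — y5 is true.
  21. (y7 | ~y5 | ~y3) — ~y3 is true.
  22. (y5 | ~y3) — y5 is true.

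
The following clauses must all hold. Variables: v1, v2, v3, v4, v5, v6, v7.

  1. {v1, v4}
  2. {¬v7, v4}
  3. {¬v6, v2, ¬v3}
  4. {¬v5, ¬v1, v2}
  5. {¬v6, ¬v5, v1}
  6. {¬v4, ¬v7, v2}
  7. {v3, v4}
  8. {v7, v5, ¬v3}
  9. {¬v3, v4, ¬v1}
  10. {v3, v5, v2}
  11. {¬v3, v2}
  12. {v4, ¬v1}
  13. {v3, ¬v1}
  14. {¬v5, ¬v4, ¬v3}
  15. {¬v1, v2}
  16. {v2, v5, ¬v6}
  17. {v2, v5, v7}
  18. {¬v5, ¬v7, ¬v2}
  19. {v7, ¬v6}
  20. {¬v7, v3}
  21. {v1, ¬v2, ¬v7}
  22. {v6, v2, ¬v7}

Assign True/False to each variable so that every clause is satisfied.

v1 = True, v2 = True, v3 = True, v4 = True, v5 = False, v6 = True, v7 = True

Set v1 = True and propagate.
  then v4 is forced to True.
  then v3 is forced to True.
  then v2 is forced to True.
  then v5 is forced to False.
  then v7 is forced to True.
v6 is now unconstrained; take v6 = True.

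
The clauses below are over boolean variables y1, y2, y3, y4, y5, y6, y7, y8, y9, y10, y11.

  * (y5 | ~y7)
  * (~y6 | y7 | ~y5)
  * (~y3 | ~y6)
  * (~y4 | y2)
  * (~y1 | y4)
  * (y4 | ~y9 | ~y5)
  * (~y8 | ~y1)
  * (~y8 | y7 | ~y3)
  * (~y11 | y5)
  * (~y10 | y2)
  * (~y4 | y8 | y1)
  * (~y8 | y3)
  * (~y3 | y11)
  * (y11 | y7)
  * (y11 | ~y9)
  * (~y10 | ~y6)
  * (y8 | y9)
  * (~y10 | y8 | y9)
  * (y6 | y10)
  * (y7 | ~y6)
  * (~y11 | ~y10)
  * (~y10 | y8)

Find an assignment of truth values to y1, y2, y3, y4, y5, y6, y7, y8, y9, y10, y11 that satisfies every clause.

y1 = T, y2 = T, y3 = F, y4 = T, y5 = T, y6 = T, y7 = T, y8 = F, y9 = T, y10 = F, y11 = T

Pure literal: y2 appears only positively; assign y2 = True.
Set y1 = True and propagate.
  then y4 is forced to True.
  then y8 is forced to False.
  then y9 is forced to True.
  then y11 is forced to True.
  then y5 is forced to True.
  then y10 is forced to False.
  then y6 is forced to True.
  then y7 is forced to True.
  then y3 is forced to False.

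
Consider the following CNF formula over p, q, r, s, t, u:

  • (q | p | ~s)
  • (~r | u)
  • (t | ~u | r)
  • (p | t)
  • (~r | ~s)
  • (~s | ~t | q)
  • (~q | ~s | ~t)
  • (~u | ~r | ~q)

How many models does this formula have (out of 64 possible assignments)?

15

Case analysis on q and r:
  q=T, r=T: a clause becomes empty — 0.
  q=T, r=F: 6 of the 16 assignments to (p,s,t,u) work.
  q=F, r=T: remaining (p,s,t,u) ∈ {(F,F,T,T); (T,F,F,T); (T,F,T,T)} — 3.
  q=F, r=F: 6 of the 16 assignments to (p,s,t,u) work.
Total: 0 + 6 + 3 + 6 = 15.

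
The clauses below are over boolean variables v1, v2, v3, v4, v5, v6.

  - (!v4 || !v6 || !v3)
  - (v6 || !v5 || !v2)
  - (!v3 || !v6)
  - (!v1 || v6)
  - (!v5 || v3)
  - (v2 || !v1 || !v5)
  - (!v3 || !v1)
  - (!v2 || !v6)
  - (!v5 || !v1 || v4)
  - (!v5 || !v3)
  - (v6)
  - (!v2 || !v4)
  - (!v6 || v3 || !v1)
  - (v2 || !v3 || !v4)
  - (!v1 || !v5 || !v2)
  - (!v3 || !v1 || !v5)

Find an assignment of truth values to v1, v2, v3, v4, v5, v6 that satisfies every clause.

Unit propagation: (v6) forces v6 = True.
The clause (!v3) is unit: v3 must be False.
(!v5) is a unit clause, so v5 = False.
(!v2) is a unit clause, so v2 = False.
The clause (!v1) is unit: v1 must be False.
v4 is now unconstrained; take v4 = True.

v1=0, v2=0, v3=0, v4=1, v5=0, v6=1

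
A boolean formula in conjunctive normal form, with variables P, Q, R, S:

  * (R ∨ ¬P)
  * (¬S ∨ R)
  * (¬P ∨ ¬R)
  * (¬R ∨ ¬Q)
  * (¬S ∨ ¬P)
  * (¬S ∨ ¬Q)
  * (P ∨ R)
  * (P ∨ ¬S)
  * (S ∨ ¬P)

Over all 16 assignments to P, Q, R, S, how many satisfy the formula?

The models are:
  P=F Q=F R=T S=F
Count: 1.

1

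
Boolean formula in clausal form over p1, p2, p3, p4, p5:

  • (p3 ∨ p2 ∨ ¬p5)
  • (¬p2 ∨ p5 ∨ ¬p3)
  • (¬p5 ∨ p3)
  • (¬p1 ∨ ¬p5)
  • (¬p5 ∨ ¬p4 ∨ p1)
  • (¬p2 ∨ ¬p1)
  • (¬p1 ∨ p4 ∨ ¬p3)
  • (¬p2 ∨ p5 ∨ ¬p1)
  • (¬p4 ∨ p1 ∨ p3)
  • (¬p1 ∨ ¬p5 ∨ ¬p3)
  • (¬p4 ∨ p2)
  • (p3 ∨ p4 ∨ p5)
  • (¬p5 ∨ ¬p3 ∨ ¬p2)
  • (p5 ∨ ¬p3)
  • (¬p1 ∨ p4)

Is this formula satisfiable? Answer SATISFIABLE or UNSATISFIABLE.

SATISFIABLE

Branch on p1: take p1 = False.
For the remaining variables, p2 = False, p3 = True, p4 = False, p5 = True works.
Every clause has at least one true literal under this assignment.
So p1 = F, p2 = F, p3 = T, p4 = F, p5 = T is a satisfying assignment.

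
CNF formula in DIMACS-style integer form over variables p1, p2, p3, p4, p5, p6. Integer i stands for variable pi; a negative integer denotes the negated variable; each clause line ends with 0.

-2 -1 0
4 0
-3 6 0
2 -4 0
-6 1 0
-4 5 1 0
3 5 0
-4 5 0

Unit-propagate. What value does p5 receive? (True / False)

(p4) stands alone — p4 = True.
In (p2 OR NOT p4), NOT p4 is now false; p2 must hold, so p2 = True.
In (NOT p1 OR NOT p2), NOT p2 is now false; NOT p1 must hold, so p1 = False.
In (NOT p6 OR p1), p1 is now false; NOT p6 must hold, so p6 = False.
(p6 OR NOT p3) with p6 = False leaves only NOT p3, so p3 = False.
(p5 OR p1 OR NOT p4) with p1 = False, p4 = True leaves only p5, so p5 = True.

True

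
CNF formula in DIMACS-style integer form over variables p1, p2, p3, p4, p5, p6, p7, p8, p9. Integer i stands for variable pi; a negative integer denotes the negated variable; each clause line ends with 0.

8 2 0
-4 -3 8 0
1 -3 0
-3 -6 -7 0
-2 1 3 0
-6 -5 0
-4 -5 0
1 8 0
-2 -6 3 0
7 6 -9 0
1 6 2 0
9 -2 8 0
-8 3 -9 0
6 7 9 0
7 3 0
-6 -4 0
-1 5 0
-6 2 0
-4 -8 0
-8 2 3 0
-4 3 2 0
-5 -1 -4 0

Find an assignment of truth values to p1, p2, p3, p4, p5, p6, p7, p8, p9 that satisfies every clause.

p1=1  p2=1  p3=0  p4=0  p5=1  p6=0  p7=1  p8=1  p9=0

Pure literal: p4 appears only negated; assign p4 = False.
Set p1 = True and propagate.
  then p5 is forced to True.
  then p6 is forced to False.
Try p2 = True.
Try p3 = False.
  then p7 is forced to True.
The remaining clauses are satisfied by p8 = True, p9 = False.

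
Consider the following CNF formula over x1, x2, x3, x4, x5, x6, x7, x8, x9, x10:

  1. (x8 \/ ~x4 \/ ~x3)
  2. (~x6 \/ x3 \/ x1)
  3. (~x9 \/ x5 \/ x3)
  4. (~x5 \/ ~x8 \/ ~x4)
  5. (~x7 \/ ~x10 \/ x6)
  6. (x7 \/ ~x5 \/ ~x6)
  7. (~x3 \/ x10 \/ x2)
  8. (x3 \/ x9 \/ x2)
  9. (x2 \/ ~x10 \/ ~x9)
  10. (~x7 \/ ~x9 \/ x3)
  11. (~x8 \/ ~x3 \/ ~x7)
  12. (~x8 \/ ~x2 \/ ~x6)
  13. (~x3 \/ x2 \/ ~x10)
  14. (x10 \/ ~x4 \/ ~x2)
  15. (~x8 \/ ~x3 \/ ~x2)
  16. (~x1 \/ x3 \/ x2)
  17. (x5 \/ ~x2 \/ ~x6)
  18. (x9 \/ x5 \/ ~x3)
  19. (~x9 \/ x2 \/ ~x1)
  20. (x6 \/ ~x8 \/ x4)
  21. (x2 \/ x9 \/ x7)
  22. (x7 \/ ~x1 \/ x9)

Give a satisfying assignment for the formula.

x1 = False, x2 = True, x3 = True, x4 = False, x5 = True, x6 = True, x7 = True, x8 = False, x9 = True, x10 = False

Check each clause:
  1. (x8 \/ ~x4 \/ ~x3) — ~x4 is true.
  2. (x3 \/ ~x6 \/ x1) — x3 is true.
  3. (~x9 \/ x3 \/ x5) — x3 is true.
  4. (~x5 \/ ~x4 \/ ~x8) — ~x8 is true.
  5. (~x10 \/ ~x7 \/ x6) — x6 is true.
  6. (~x6 \/ ~x5 \/ x7) — x7 is true.
  7. (x10 \/ x2 \/ ~x3) — x2 is true.
  8. (x9 \/ x3 \/ x2) — x9 is true.
  9. (~x10 \/ ~x9 \/ x2) — x2 is true.
  10. (x3 \/ ~x9 \/ ~x7) — x3 is true.
  11. (~x3 \/ ~x8 \/ ~x7) — ~x8 is true.
  12. (~x2 \/ ~x8 \/ ~x6) — ~x8 is true.
  13. (~x10 \/ ~x3 \/ x2) — x2 is true.
  14. (x10 \/ ~x4 \/ ~x2) — ~x4 is true.
  15. (~x8 \/ ~x2 \/ ~x3) — ~x8 is true.
  16. (~x1 \/ x2 \/ x3) — x2 is true.
  17. (~x2 \/ x5 \/ ~x6) — x5 is true.
  18. (~x3 \/ x9 \/ x5) — x9 is true.
  19. (~x9 \/ x2 \/ ~x1) — x2 is true.
  20. (x6 \/ ~x8 \/ x4) — ~x8 is true.
  21. (x7 \/ x2 \/ x9) — x9 is true.
  22. (x7 \/ ~x1 \/ x9) — x9 is true.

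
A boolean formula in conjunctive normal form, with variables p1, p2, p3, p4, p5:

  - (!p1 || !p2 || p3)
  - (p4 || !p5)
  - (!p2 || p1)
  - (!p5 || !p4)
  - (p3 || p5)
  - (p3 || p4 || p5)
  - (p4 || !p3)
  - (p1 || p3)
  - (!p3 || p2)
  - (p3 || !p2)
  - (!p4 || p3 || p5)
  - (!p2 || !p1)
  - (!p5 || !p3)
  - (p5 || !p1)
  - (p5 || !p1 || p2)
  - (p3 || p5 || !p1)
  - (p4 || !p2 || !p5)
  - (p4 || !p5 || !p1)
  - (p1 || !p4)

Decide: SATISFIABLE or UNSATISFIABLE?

p5 = True:
  propagation gives p4=True; an empty clause results — contradiction.
p5 = False:
  propagation gives p3=True, p4=True, p2=True, p1=True; an empty clause results — contradiction.
Every branch closes, so no satisfying assignment exists.

UNSATISFIABLE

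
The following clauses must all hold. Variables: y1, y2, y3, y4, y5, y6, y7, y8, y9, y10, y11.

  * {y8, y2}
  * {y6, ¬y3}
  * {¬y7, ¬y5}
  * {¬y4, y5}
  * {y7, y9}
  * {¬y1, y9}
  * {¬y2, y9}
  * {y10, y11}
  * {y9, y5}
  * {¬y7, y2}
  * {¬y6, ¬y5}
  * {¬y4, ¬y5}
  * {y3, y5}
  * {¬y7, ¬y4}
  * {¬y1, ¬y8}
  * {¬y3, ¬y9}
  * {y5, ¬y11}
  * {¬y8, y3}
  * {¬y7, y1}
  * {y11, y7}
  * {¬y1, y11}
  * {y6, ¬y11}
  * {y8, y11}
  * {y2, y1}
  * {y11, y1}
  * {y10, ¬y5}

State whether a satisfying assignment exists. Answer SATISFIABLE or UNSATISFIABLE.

y5 = True:
  propagation gives y7=False, y9=True, y6=False, y3=False; an empty clause results — contradiction.
y5 = False:
  propagation gives y4=False, y9=True, y3=True; an empty clause results — contradiction.
Every branch closes, so no satisfying assignment exists.

UNSATISFIABLE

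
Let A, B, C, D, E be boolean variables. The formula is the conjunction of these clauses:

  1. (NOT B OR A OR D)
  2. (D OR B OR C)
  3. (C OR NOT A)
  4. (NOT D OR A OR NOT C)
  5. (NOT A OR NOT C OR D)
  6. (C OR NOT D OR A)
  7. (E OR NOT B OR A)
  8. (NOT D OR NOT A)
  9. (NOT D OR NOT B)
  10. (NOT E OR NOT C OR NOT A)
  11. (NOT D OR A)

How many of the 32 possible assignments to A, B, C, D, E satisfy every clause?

Satisfying assignments:
  A=F B=F C=T D=F E=F
  A=F B=F C=T D=F E=T
That's 2 in total.

2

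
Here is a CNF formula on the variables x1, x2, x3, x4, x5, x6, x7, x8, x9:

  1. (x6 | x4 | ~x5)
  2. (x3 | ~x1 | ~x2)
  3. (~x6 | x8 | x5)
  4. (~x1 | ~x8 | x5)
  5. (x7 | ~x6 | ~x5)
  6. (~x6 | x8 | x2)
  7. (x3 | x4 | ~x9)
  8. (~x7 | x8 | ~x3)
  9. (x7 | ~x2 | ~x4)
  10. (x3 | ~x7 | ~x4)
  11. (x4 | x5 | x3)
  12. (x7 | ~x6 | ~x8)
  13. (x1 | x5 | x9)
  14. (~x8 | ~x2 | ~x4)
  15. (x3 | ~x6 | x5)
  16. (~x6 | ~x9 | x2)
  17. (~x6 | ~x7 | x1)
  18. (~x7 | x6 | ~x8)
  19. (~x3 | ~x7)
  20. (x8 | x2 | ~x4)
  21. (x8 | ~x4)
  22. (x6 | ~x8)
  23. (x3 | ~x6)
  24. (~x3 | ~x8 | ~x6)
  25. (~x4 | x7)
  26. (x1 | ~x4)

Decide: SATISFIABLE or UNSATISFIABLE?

SATISFIABLE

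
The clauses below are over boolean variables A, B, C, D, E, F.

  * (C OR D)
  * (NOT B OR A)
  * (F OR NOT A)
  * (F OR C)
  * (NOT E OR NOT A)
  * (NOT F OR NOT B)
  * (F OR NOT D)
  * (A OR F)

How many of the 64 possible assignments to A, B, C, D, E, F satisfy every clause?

9

Case analysis on F and A:
  F=1, A=1: remaining (B,C,D,E) ∈ {(0,0,1,0); (0,1,0,0); (0,1,1,0)} — 3.
  F=1, A=0: E free; 3 ways for (B,C,D) × 2^1 = 6.
  F=0, A=1: a clause becomes empty — 0.
  F=0, A=0: a clause becomes empty — 0.
Total: 3 + 6 + 0 + 0 = 9.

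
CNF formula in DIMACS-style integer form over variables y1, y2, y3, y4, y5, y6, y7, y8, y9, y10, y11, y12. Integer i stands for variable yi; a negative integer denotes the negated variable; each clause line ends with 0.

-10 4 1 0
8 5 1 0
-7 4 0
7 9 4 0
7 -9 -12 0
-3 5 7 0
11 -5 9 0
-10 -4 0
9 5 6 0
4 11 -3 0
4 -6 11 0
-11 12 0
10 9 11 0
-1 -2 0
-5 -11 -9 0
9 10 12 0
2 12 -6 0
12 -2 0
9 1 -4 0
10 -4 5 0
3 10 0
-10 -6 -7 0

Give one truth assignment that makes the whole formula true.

y8 occurs only positively in the remaining clauses — set y8 = True.
Set y1 = False and propagate.
For the remaining variables, y2 = True, y3 = True, y4 = True, y5 = True, y6 = False, y7 = True, y9 = True, y10 = False, y11 = False, y12 = True works.
Every clause has at least one true literal under this assignment.
Check each clause:
  1. (!y10 || y4 || y1) — y4 is true.
  2. (y1 || y8 || y5) — y8 is true.
  3. (y4 || !y7) — y4 is true.
  4. (y7 || y9 || y4) — y9 is true.
  5. (!y12 || y7 || !y9) — y7 is true.
  6. (y7 || !y3 || y5) — y5 is true.
  7. (y11 || y9 || !y5) — y9 is true.
  8. (!y4 || !y10) — !y10 is true.
  9. (y5 || y9 || y6) — y9 is true.
  10. (y11 || !y3 || y4) — y4 is true.
  11. (y11 || !y6 || y4) — !y6 is true.
  12. (y12 || !y11) — y12 is true.
  13. (y11 || y10 || y9) — y9 is true.
  14. (!y1 || !y2) — !y1 is true.
  15. (!y11 || !y9 || !y5) — !y11 is true.
  16. (y12 || y9 || y10) — y9 is true.
  17. (y2 || y12 || !y6) — y2 is true.
  18. (y12 || !y2) — y12 is true.
  19. (y1 || y9 || !y4) — y9 is true.
  20. (y10 || y5 || !y4) — y5 is true.
  21. (y10 || y3) — y3 is true.
  22. (!y6 || !y7 || !y10) — !y6 is true.

y1=False, y2=True, y3=True, y4=True, y5=True, y6=False, y7=True, y8=True, y9=True, y10=False, y11=False, y12=True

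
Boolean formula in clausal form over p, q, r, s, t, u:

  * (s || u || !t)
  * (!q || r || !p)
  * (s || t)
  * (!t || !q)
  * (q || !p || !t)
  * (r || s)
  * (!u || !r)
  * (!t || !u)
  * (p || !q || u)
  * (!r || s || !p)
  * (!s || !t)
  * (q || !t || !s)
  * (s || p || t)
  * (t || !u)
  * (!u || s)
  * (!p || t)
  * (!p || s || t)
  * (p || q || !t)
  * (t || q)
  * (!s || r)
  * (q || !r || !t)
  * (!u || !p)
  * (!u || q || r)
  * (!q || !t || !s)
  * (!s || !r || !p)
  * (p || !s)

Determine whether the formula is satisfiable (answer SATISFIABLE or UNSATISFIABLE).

UNSATISFIABLE

t = True:
  propagation gives q=False, p=False; an empty clause results — contradiction.
t = False:
  propagation gives s=True, u=False, p=False; an empty clause results — contradiction.
Every branch closes, so no satisfying assignment exists.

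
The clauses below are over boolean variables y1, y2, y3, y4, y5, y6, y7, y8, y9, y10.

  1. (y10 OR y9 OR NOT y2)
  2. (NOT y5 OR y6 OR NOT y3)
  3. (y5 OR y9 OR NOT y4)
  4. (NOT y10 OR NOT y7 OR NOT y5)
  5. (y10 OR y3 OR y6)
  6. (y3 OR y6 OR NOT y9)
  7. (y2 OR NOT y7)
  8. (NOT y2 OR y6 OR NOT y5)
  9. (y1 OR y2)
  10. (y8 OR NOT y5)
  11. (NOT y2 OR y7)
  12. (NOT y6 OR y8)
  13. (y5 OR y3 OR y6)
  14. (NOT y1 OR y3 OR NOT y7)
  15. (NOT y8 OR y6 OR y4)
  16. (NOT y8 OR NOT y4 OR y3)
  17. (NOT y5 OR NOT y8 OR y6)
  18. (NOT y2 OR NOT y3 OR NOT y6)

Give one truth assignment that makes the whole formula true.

y1 = T, y2 = T, y3 = T, y4 = T, y5 = F, y6 = F, y7 = T, y8 = F, y9 = T, y10 = T

Check each clause:
  1. (NOT y2 OR y10 OR y9) — y9 is true.
  2. (NOT y5 OR NOT y3 OR y6) — NOT y5 is true.
  3. (NOT y4 OR y5 OR y9) — y9 is true.
  4. (NOT y5 OR NOT y10 OR NOT y7) — NOT y5 is true.
  5. (y10 OR y3 OR y6) — y10 is true.
  6. (y6 OR y3 OR NOT y9) — y3 is true.
  7. (NOT y7 OR y2) — y2 is true.
  8. (NOT y2 OR NOT y5 OR y6) — NOT y5 is true.
  9. (y1 OR y2) — y1 is true.
  10. (NOT y5 OR y8) — NOT y5 is true.
  11. (y7 OR NOT y2) — y7 is true.
  12. (NOT y6 OR y8) — NOT y6 is true.
  13. (y3 OR y5 OR y6) — y3 is true.
  14. (NOT y1 OR NOT y7 OR y3) — y3 is true.
  15. (y6 OR NOT y8 OR y4) — NOT y8 is true.
  16. (y3 OR NOT y4 OR NOT y8) — NOT y8 is true.
  17. (y6 OR NOT y8 OR NOT y5) — NOT y8 is true.
  18. (NOT y3 OR NOT y2 OR NOT y6) — NOT y6 is true.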